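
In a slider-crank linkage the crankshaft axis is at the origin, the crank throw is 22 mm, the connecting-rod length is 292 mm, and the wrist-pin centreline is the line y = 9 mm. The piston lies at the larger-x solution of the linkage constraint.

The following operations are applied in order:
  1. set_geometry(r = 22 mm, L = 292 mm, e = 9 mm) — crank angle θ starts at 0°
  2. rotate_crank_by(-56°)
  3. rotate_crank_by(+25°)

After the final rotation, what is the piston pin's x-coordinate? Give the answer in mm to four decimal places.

310.1490

set_geometry: r = 22 mm, L = 292 mm, e = 9 mm; θ ← 0°
rotate_crank_by(-56°): θ ← 0° -56° = -56°
rotate_crank_by(+25°): θ ← -56° +25° = -31°
crank pin P = (r cos θ, r sin θ) = (18.857681, -11.330838)
h = r sin θ − e = -11.330838 − 9 = -20.330838
x = r cos θ + √(L² − h²) = 18.857681 + √(85264.0 − 413.3430) = 18.857681 + 291.291361 = 310.149042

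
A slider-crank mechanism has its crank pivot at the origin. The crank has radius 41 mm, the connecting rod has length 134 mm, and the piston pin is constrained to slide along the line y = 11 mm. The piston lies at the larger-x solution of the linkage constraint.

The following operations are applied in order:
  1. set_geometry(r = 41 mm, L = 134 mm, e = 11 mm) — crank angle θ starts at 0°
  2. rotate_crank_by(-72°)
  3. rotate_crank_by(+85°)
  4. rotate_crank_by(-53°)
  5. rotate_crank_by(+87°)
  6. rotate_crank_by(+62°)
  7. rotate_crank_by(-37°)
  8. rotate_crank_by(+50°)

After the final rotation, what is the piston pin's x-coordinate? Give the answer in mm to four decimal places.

110.1482

set_geometry: r = 41 mm, L = 134 mm, e = 11 mm; θ ← 0°
rotate_crank_by(-72°): θ ← 0° -72° = -72°
rotate_crank_by(+85°): θ ← -72° +85° = 13°
rotate_crank_by(-53°): θ ← 13° -53° = -40°
rotate_crank_by(+87°): θ ← -40° +87° = 47°
rotate_crank_by(+62°): θ ← 47° +62° = 109°
rotate_crank_by(-37°): θ ← 109° -37° = 72°
rotate_crank_by(+50°): θ ← 72° +50° = 122°
crank pin P = (r cos θ, r sin θ) = (-21.726690, 34.769972)
h = r sin θ − e = 34.769972 − 11 = 23.769972
x = r cos θ + √(L² − h²) = -21.726690 + √(17956.0 − 565.0116) = -21.726690 + 131.874897 = 110.148207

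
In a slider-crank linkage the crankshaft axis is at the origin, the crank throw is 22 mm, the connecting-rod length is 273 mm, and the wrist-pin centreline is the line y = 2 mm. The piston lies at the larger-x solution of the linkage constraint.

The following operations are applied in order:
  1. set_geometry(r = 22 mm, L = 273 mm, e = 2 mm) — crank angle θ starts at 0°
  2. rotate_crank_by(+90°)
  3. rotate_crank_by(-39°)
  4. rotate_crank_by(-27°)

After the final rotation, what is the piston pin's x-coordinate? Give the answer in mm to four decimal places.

set_geometry: r = 22 mm, L = 273 mm, e = 2 mm; θ ← 0°
rotate_crank_by(+90°): θ ← 0° +90° = 90°
rotate_crank_by(-39°): θ ← 90° -39° = 51°
rotate_crank_by(-27°): θ ← 51° -27° = 24°
crank pin P = (r cos θ, r sin θ) = (20.098000, 8.948206)
h = r sin θ − e = 8.948206 − 2 = 6.948206
x = r cos θ + √(L² − h²) = 20.098000 + √(74529.0 − 48.2776) = 20.098000 + 272.911565 = 293.009565

293.0096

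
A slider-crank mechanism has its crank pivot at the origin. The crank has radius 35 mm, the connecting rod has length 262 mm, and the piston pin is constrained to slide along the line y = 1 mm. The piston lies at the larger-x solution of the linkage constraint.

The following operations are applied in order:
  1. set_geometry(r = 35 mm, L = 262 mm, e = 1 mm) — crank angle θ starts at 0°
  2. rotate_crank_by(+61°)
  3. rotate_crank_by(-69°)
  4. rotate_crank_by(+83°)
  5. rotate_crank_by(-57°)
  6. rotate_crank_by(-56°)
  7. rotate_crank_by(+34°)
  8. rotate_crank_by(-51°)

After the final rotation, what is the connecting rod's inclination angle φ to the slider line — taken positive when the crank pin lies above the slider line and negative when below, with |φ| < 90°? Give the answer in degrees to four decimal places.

set_geometry: r = 35 mm, L = 262 mm, e = 1 mm; θ ← 0°
rotate_crank_by(+61°): θ ← 0° +61° = 61°
rotate_crank_by(-69°): θ ← 61° -69° = -8°
rotate_crank_by(+83°): θ ← -8° +83° = 75°
rotate_crank_by(-57°): θ ← 75° -57° = 18°
rotate_crank_by(-56°): θ ← 18° -56° = -38°
rotate_crank_by(+34°): θ ← -38° +34° = -4°
rotate_crank_by(-51°): θ ← -4° -51° = -55°
crank pin P = (r cos θ, r sin θ) = (20.075175, -28.670322)
h = r sin θ − e = -28.670322 − 1 = -29.670322
sin φ = h / L = -29.670322 / 262 = -0.11324550
φ = arcsin(-0.11324550) = -6.502439°

-6.5024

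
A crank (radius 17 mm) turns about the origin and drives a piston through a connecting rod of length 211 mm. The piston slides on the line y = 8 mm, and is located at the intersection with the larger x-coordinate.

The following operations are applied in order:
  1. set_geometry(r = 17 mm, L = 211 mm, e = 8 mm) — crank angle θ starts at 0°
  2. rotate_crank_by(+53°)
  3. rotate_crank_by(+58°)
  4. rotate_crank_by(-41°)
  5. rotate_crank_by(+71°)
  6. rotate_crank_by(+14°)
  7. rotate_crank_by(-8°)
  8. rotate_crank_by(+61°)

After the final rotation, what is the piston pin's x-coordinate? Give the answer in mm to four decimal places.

195.3838

set_geometry: r = 17 mm, L = 211 mm, e = 8 mm; θ ← 0°
rotate_crank_by(+53°): θ ← 0° +53° = 53°
rotate_crank_by(+58°): θ ← 53° +58° = 111°
rotate_crank_by(-41°): θ ← 111° -41° = 70°
rotate_crank_by(+71°): θ ← 70° +71° = 141°
rotate_crank_by(+14°): θ ← 141° +14° = 155°
rotate_crank_by(-8°): θ ← 155° -8° = 147°
rotate_crank_by(+61°): θ ← 147° +61° = 208°
crank pin P = (r cos θ, r sin θ) = (-15.010109, -7.981017)
h = r sin θ − e = -7.981017 − 8 = -15.981017
x = r cos θ + √(L² − h²) = -15.010109 + √(44521.0 − 255.3929) = -15.010109 + 210.393933 = 195.383824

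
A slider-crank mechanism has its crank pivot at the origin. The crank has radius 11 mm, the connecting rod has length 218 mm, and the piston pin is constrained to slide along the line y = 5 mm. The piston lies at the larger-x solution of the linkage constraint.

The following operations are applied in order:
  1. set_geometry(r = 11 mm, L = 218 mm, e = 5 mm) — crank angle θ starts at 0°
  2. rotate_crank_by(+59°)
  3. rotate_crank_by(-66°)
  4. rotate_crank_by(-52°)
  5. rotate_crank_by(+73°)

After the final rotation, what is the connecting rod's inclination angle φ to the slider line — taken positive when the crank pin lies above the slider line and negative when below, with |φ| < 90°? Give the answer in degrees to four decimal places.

set_geometry: r = 11 mm, L = 218 mm, e = 5 mm; θ ← 0°
rotate_crank_by(+59°): θ ← 0° +59° = 59°
rotate_crank_by(-66°): θ ← 59° -66° = -7°
rotate_crank_by(-52°): θ ← -7° -52° = -59°
rotate_crank_by(+73°): θ ← -59° +73° = 14°
crank pin P = (r cos θ, r sin θ) = (10.673253, 2.661141)
h = r sin θ − e = 2.661141 − 5 = -2.338859
sin φ = h / L = -2.338859 / 218 = -0.01072871
φ = arcsin(-0.01072871) = -0.614722°

-0.6147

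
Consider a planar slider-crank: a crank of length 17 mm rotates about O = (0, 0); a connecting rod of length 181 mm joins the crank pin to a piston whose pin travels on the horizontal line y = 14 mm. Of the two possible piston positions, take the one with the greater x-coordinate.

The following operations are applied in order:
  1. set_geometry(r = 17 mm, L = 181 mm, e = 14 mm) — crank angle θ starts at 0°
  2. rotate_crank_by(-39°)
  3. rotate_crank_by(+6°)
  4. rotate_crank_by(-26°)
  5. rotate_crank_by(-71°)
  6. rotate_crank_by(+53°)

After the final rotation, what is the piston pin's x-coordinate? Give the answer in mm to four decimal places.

182.2249

set_geometry: r = 17 mm, L = 181 mm, e = 14 mm; θ ← 0°
rotate_crank_by(-39°): θ ← 0° -39° = -39°
rotate_crank_by(+6°): θ ← -39° +6° = -33°
rotate_crank_by(-26°): θ ← -33° -26° = -59°
rotate_crank_by(-71°): θ ← -59° -71° = -130°
rotate_crank_by(+53°): θ ← -130° +53° = -77°
crank pin P = (r cos θ, r sin θ) = (3.824168, -16.564291)
h = r sin θ − e = -16.564291 − 14 = -30.564291
x = r cos θ + √(L² − h²) = 3.824168 + √(32761.0 − 934.1759) = 3.824168 + 178.400740 = 182.224908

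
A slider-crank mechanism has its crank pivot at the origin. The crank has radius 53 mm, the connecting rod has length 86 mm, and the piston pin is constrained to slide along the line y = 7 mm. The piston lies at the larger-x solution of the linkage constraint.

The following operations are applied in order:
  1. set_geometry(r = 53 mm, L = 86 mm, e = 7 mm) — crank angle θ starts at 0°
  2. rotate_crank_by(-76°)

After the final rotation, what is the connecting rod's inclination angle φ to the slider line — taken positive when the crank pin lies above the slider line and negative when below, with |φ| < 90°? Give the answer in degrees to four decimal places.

set_geometry: r = 53 mm, L = 86 mm, e = 7 mm; θ ← 0°
rotate_crank_by(-76°): θ ← 0° -76° = -76°
crank pin P = (r cos θ, r sin θ) = (12.821860, -51.425673)
h = r sin θ − e = -51.425673 − 7 = -58.425673
sin φ = h / L = -58.425673 / 86 = -0.67936830
φ = arcsin(-0.67936830) = -42.794299°

-42.7943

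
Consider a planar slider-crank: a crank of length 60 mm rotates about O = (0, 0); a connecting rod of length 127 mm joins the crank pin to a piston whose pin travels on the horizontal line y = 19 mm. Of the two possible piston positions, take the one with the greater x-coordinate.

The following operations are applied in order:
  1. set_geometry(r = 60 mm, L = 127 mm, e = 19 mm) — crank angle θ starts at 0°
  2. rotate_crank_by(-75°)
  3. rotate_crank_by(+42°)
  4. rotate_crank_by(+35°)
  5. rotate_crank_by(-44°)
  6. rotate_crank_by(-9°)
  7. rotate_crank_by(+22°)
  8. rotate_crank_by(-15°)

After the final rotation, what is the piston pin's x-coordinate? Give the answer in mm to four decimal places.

154.7265

set_geometry: r = 60 mm, L = 127 mm, e = 19 mm; θ ← 0°
rotate_crank_by(-75°): θ ← 0° -75° = -75°
rotate_crank_by(+42°): θ ← -75° +42° = -33°
rotate_crank_by(+35°): θ ← -33° +35° = 2°
rotate_crank_by(-44°): θ ← 2° -44° = -42°
rotate_crank_by(-9°): θ ← -42° -9° = -51°
rotate_crank_by(+22°): θ ← -51° +22° = -29°
rotate_crank_by(-15°): θ ← -29° -15° = -44°
crank pin P = (r cos θ, r sin θ) = (43.160388, -41.679502)
h = r sin θ − e = -41.679502 − 19 = -60.679502
x = r cos θ + √(L² − h²) = 43.160388 + √(16129.0 − 3682.0020) = 43.160388 + 111.566115 = 154.726503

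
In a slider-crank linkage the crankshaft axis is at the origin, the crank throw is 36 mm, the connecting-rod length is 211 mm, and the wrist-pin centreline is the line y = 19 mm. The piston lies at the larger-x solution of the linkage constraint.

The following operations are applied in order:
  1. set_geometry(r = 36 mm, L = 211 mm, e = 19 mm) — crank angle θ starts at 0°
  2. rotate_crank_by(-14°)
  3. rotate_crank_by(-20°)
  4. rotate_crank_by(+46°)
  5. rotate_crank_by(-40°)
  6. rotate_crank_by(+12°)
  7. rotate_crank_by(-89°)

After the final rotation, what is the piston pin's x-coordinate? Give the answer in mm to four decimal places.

set_geometry: r = 36 mm, L = 211 mm, e = 19 mm; θ ← 0°
rotate_crank_by(-14°): θ ← 0° -14° = -14°
rotate_crank_by(-20°): θ ← -14° -20° = -34°
rotate_crank_by(+46°): θ ← -34° +46° = 12°
rotate_crank_by(-40°): θ ← 12° -40° = -28°
rotate_crank_by(+12°): θ ← -28° +12° = -16°
rotate_crank_by(-89°): θ ← -16° -89° = -105°
crank pin P = (r cos θ, r sin θ) = (-9.317486, -34.773330)
h = r sin θ − e = -34.773330 − 19 = -53.773330
x = r cos θ + √(L² − h²) = -9.317486 + √(44521.0 − 2891.5710) = -9.317486 + 204.032912 = 194.715426

194.7154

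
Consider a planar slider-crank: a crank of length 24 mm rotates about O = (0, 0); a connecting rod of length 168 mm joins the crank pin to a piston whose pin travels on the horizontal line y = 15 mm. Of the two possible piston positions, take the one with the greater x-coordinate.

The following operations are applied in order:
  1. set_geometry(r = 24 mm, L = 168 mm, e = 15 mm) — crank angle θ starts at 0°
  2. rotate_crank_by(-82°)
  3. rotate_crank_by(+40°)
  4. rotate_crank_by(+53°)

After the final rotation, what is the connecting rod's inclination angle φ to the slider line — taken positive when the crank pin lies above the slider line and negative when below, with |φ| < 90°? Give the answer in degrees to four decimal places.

set_geometry: r = 24 mm, L = 168 mm, e = 15 mm; θ ← 0°
rotate_crank_by(-82°): θ ← 0° -82° = -82°
rotate_crank_by(+40°): θ ← -82° +40° = -42°
rotate_crank_by(+53°): θ ← -42° +53° = 11°
crank pin P = (r cos θ, r sin θ) = (23.559052, 4.579416)
h = r sin θ − e = 4.579416 − 15 = -10.420584
sin φ = h / L = -10.420584 / 168 = -0.06202729
φ = arcsin(-0.06202729) = -3.556185°

-3.5562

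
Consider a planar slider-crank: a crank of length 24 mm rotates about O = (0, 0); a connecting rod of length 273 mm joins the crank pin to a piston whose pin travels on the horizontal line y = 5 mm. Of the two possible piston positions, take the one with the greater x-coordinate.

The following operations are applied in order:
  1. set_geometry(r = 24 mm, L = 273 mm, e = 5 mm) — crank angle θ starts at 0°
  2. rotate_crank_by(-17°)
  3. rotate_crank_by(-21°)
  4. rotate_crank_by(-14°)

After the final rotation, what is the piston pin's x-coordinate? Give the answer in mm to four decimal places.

286.7266

set_geometry: r = 24 mm, L = 273 mm, e = 5 mm; θ ← 0°
rotate_crank_by(-17°): θ ← 0° -17° = -17°
rotate_crank_by(-21°): θ ← -17° -21° = -38°
rotate_crank_by(-14°): θ ← -38° -14° = -52°
crank pin P = (r cos θ, r sin θ) = (14.775875, -18.912258)
h = r sin θ − e = -18.912258 − 5 = -23.912258
x = r cos θ + √(L² − h²) = 14.775875 + √(74529.0 − 571.7961) = 14.775875 + 271.950738 = 286.726613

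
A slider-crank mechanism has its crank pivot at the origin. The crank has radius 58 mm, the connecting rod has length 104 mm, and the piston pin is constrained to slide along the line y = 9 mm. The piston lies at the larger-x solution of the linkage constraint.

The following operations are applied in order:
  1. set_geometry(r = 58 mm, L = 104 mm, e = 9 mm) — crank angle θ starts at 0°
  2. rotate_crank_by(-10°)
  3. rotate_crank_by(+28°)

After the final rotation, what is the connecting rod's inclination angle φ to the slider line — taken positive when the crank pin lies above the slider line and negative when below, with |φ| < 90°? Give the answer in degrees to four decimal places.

4.9219

set_geometry: r = 58 mm, L = 104 mm, e = 9 mm; θ ← 0°
rotate_crank_by(-10°): θ ← 0° -10° = -10°
rotate_crank_by(+28°): θ ← -10° +28° = 18°
crank pin P = (r cos θ, r sin θ) = (55.161278, 17.922986)
h = r sin θ − e = 17.922986 − 9 = 8.922986
sin φ = h / L = 8.922986 / 104 = 0.08579794
φ = arcsin(0.08579794) = 4.921911°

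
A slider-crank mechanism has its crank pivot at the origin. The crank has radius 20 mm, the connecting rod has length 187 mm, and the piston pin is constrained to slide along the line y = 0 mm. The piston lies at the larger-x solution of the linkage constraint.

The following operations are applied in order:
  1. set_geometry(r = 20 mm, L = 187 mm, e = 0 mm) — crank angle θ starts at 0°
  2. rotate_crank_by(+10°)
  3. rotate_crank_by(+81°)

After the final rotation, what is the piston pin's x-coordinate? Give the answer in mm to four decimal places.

185.5787

set_geometry: r = 20 mm, L = 187 mm, e = 0 mm; θ ← 0°
rotate_crank_by(+10°): θ ← 0° +10° = 10°
rotate_crank_by(+81°): θ ← 10° +81° = 91°
crank pin P = (r cos θ, r sin θ) = (-0.349048, 19.996954)
h = r sin θ − e = 19.996954 − 0 = 19.996954
x = r cos θ + √(L² − h²) = -0.349048 + √(34969.0 − 399.8782) = -0.349048 + 185.927733 = 185.578685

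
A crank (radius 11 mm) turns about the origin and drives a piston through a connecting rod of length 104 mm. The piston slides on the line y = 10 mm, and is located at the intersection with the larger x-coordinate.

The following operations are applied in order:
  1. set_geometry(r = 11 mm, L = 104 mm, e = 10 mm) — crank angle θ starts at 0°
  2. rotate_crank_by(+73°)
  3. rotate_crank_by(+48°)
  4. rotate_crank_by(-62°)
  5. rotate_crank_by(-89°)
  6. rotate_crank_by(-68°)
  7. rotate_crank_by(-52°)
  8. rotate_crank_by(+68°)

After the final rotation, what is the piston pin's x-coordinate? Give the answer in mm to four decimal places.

set_geometry: r = 11 mm, L = 104 mm, e = 10 mm; θ ← 0°
rotate_crank_by(+73°): θ ← 0° +73° = 73°
rotate_crank_by(+48°): θ ← 73° +48° = 121°
rotate_crank_by(-62°): θ ← 121° -62° = 59°
rotate_crank_by(-89°): θ ← 59° -89° = -30°
rotate_crank_by(-68°): θ ← -30° -68° = -98°
rotate_crank_by(-52°): θ ← -98° -52° = -150°
rotate_crank_by(+68°): θ ← -150° +68° = -82°
crank pin P = (r cos θ, r sin θ) = (1.530904, -10.892949)
h = r sin θ − e = -10.892949 − 10 = -20.892949
x = r cos θ + √(L² − h²) = 1.530904 + √(10816.0 − 436.5153) = 1.530904 + 101.879756 = 103.410660

103.4107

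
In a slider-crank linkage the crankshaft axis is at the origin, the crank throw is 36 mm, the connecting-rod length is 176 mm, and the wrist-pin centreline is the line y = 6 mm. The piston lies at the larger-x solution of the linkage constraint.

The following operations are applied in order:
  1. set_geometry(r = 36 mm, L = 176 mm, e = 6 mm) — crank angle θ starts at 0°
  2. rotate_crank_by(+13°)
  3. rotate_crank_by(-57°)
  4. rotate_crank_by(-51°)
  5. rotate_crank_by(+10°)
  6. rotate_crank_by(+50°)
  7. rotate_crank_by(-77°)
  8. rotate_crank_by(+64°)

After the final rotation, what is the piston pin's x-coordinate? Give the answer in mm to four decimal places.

set_geometry: r = 36 mm, L = 176 mm, e = 6 mm; θ ← 0°
rotate_crank_by(+13°): θ ← 0° +13° = 13°
rotate_crank_by(-57°): θ ← 13° -57° = -44°
rotate_crank_by(-51°): θ ← -44° -51° = -95°
rotate_crank_by(+10°): θ ← -95° +10° = -85°
rotate_crank_by(+50°): θ ← -85° +50° = -35°
rotate_crank_by(-77°): θ ← -35° -77° = -112°
rotate_crank_by(+64°): θ ← -112° +64° = -48°
crank pin P = (r cos θ, r sin θ) = (24.088702, -26.753214)
h = r sin θ − e = -26.753214 − 6 = -32.753214
x = r cos θ + √(L² − h²) = 24.088702 + √(30976.0 − 1072.7730) = 24.088702 + 172.925495 = 197.014197

197.0142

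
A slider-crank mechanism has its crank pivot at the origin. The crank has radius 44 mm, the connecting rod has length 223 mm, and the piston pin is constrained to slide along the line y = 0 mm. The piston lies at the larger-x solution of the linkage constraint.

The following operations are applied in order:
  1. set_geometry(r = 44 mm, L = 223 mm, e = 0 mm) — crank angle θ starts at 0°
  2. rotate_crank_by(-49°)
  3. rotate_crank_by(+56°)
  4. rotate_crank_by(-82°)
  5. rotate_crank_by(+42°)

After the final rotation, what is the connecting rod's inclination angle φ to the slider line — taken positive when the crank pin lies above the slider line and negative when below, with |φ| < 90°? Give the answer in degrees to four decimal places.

set_geometry: r = 44 mm, L = 223 mm, e = 0 mm; θ ← 0°
rotate_crank_by(-49°): θ ← 0° -49° = -49°
rotate_crank_by(+56°): θ ← -49° +56° = 7°
rotate_crank_by(-82°): θ ← 7° -82° = -75°
rotate_crank_by(+42°): θ ← -75° +42° = -33°
crank pin P = (r cos θ, r sin θ) = (36.901505, -23.964118)
h = r sin θ − e = -23.964118 − 0 = -23.964118
sin φ = h / L = -23.964118 / 223 = -0.10746241
φ = arcsin(-0.10746241) = -6.169055°

-6.1691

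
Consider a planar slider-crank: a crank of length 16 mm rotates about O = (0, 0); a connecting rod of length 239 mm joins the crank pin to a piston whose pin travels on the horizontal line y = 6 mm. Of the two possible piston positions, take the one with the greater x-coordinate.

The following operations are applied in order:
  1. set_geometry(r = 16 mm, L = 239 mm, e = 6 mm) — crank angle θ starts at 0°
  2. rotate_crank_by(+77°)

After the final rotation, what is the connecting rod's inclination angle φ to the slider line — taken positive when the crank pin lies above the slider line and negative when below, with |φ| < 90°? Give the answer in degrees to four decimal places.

set_geometry: r = 16 mm, L = 239 mm, e = 6 mm; θ ← 0°
rotate_crank_by(+77°): θ ← 0° +77° = 77°
crank pin P = (r cos θ, r sin θ) = (3.599217, 15.589921)
h = r sin θ − e = 15.589921 − 6 = 9.589921
sin φ = h / L = 9.589921 / 239 = 0.04012519
φ = arcsin(0.04012519) = 2.299622°

2.2996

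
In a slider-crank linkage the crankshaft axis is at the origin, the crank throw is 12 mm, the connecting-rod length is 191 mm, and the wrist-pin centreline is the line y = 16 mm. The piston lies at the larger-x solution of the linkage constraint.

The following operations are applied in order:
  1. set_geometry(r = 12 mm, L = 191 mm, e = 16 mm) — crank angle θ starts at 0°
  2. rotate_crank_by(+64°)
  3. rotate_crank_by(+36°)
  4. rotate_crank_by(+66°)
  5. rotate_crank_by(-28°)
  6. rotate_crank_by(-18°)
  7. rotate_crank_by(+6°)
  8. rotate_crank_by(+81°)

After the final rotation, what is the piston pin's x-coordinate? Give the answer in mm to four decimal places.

set_geometry: r = 12 mm, L = 191 mm, e = 16 mm; θ ← 0°
rotate_crank_by(+64°): θ ← 0° +64° = 64°
rotate_crank_by(+36°): θ ← 64° +36° = 100°
rotate_crank_by(+66°): θ ← 100° +66° = 166°
rotate_crank_by(-28°): θ ← 166° -28° = 138°
rotate_crank_by(-18°): θ ← 138° -18° = 120°
rotate_crank_by(+6°): θ ← 120° +6° = 126°
rotate_crank_by(+81°): θ ← 126° +81° = 207°
crank pin P = (r cos θ, r sin θ) = (-10.692078, -5.447886)
h = r sin θ − e = -5.447886 − 16 = -21.447886
x = r cos θ + √(L² − h²) = -10.692078 + √(36481.0 − 460.0118) = -10.692078 + 189.791960 = 179.099882

179.0999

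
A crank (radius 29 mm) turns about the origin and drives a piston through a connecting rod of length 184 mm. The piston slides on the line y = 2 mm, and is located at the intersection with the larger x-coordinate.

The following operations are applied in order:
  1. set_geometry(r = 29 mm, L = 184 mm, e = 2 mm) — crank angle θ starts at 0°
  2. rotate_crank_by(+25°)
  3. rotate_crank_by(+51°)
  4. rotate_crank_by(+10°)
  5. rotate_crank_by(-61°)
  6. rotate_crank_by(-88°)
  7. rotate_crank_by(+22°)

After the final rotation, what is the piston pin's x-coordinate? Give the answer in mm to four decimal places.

set_geometry: r = 29 mm, L = 184 mm, e = 2 mm; θ ← 0°
rotate_crank_by(+25°): θ ← 0° +25° = 25°
rotate_crank_by(+51°): θ ← 25° +51° = 76°
rotate_crank_by(+10°): θ ← 76° +10° = 86°
rotate_crank_by(-61°): θ ← 86° -61° = 25°
rotate_crank_by(-88°): θ ← 25° -88° = -63°
rotate_crank_by(+22°): θ ← -63° +22° = -41°
crank pin P = (r cos θ, r sin θ) = (21.886578, -19.025712)
h = r sin θ − e = -19.025712 − 2 = -21.025712
x = r cos θ + √(L² − h²) = 21.886578 + √(33856.0 − 442.0806) = 21.886578 + 182.794747 = 204.681325

204.6813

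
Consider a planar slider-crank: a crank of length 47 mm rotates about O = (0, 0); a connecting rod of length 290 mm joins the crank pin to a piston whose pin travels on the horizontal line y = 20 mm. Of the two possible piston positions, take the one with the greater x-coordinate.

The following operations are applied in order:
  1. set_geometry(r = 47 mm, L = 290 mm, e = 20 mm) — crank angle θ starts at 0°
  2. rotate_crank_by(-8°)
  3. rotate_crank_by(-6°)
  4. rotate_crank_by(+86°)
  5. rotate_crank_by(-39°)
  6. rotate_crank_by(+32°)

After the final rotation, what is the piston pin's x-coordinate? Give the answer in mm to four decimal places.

set_geometry: r = 47 mm, L = 290 mm, e = 20 mm; θ ← 0°
rotate_crank_by(-8°): θ ← 0° -8° = -8°
rotate_crank_by(-6°): θ ← -8° -6° = -14°
rotate_crank_by(+86°): θ ← -14° +86° = 72°
rotate_crank_by(-39°): θ ← 72° -39° = 33°
rotate_crank_by(+32°): θ ← 33° +32° = 65°
crank pin P = (r cos θ, r sin θ) = (19.863058, 42.596466)
h = r sin θ − e = 42.596466 − 20 = 22.596466
x = r cos θ + √(L² − h²) = 19.863058 + √(84100.0 − 510.6003) = 19.863058 + 289.118314 = 308.981373

308.9814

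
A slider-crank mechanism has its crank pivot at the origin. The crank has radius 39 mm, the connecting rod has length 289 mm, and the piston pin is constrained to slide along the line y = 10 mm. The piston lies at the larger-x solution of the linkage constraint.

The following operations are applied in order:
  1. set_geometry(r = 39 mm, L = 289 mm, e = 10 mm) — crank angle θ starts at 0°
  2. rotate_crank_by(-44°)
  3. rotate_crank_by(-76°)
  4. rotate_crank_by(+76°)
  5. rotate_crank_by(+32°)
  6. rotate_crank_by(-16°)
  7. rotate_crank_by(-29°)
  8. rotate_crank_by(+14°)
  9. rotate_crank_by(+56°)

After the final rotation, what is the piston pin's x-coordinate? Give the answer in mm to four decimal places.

set_geometry: r = 39 mm, L = 289 mm, e = 10 mm; θ ← 0°
rotate_crank_by(-44°): θ ← 0° -44° = -44°
rotate_crank_by(-76°): θ ← -44° -76° = -120°
rotate_crank_by(+76°): θ ← -120° +76° = -44°
rotate_crank_by(+32°): θ ← -44° +32° = -12°
rotate_crank_by(-16°): θ ← -12° -16° = -28°
rotate_crank_by(-29°): θ ← -28° -29° = -57°
rotate_crank_by(+14°): θ ← -57° +14° = -43°
rotate_crank_by(+56°): θ ← -43° +56° = 13°
crank pin P = (r cos θ, r sin θ) = (38.000433, 8.773091)
h = r sin θ − e = 8.773091 − 10 = -1.226909
x = r cos θ + √(L² − h²) = 38.000433 + √(83521.0 − 1.5053) = 38.000433 + 288.997396 = 326.997828

326.9978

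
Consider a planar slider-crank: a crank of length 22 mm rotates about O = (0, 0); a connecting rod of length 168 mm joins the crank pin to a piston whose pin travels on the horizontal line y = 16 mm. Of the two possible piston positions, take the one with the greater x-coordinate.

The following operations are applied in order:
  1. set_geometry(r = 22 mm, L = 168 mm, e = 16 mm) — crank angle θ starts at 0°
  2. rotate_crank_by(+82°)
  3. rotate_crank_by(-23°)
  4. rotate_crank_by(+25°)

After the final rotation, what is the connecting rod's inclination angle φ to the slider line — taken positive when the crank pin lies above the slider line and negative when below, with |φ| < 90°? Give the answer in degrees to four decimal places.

set_geometry: r = 22 mm, L = 168 mm, e = 16 mm; θ ← 0°
rotate_crank_by(+82°): θ ← 0° +82° = 82°
rotate_crank_by(-23°): θ ← 82° -23° = 59°
rotate_crank_by(+25°): θ ← 59° +25° = 84°
crank pin P = (r cos θ, r sin θ) = (2.299626, 21.879482)
h = r sin θ − e = 21.879482 − 16 = 5.879482
sin φ = h / L = 5.879482 / 168 = 0.03499691
φ = arcsin(0.03499691) = 2.005585°

2.0056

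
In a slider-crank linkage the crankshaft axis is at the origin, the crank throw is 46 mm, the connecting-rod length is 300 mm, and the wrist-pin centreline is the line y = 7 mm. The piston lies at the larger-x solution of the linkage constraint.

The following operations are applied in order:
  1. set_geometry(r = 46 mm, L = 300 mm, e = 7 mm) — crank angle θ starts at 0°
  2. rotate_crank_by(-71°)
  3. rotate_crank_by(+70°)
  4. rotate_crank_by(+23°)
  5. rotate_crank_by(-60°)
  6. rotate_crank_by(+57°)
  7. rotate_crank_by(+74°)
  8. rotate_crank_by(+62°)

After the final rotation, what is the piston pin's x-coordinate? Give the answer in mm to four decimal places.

258.0518

set_geometry: r = 46 mm, L = 300 mm, e = 7 mm; θ ← 0°
rotate_crank_by(-71°): θ ← 0° -71° = -71°
rotate_crank_by(+70°): θ ← -71° +70° = -1°
rotate_crank_by(+23°): θ ← -1° +23° = 22°
rotate_crank_by(-60°): θ ← 22° -60° = -38°
rotate_crank_by(+57°): θ ← -38° +57° = 19°
rotate_crank_by(+74°): θ ← 19° +74° = 93°
rotate_crank_by(+62°): θ ← 93° +62° = 155°
crank pin P = (r cos θ, r sin θ) = (-41.690158, 19.440440)
h = r sin θ − e = 19.440440 − 7 = 12.440440
x = r cos θ + √(L² − h²) = -41.690158 + √(90000.0 − 154.7645) = -41.690158 + 299.741948 = 258.051790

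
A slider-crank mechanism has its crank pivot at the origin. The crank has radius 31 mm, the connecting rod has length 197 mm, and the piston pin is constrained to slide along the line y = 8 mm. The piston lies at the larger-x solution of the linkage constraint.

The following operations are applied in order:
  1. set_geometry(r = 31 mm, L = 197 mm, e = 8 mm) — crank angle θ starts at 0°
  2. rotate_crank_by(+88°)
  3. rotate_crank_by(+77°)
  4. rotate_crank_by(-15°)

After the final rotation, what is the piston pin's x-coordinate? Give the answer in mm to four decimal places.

set_geometry: r = 31 mm, L = 197 mm, e = 8 mm; θ ← 0°
rotate_crank_by(+88°): θ ← 0° +88° = 88°
rotate_crank_by(+77°): θ ← 88° +77° = 165°
rotate_crank_by(-15°): θ ← 165° -15° = 150°
crank pin P = (r cos θ, r sin θ) = (-26.846788, 15.500000)
h = r sin θ − e = 15.500000 − 8 = 7.500000
x = r cos θ + √(L² − h²) = -26.846788 + √(38809.0 − 56.2500) = -26.846788 + 196.857182 = 170.010394

170.0104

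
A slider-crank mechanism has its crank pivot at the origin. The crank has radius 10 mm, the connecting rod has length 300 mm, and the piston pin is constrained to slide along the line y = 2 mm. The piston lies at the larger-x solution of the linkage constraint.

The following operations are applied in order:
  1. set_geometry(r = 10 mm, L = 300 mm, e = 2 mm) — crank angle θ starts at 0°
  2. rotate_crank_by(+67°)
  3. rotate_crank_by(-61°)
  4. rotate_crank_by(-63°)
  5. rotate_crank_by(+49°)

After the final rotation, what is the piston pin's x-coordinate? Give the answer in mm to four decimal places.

309.8835

set_geometry: r = 10 mm, L = 300 mm, e = 2 mm; θ ← 0°
rotate_crank_by(+67°): θ ← 0° +67° = 67°
rotate_crank_by(-61°): θ ← 67° -61° = 6°
rotate_crank_by(-63°): θ ← 6° -63° = -57°
rotate_crank_by(+49°): θ ← -57° +49° = -8°
crank pin P = (r cos θ, r sin θ) = (9.902681, -1.391731)
h = r sin θ − e = -1.391731 − 2 = -3.391731
x = r cos θ + √(L² − h²) = 9.902681 + √(90000.0 − 11.5038) = 9.902681 + 299.980826 = 309.883507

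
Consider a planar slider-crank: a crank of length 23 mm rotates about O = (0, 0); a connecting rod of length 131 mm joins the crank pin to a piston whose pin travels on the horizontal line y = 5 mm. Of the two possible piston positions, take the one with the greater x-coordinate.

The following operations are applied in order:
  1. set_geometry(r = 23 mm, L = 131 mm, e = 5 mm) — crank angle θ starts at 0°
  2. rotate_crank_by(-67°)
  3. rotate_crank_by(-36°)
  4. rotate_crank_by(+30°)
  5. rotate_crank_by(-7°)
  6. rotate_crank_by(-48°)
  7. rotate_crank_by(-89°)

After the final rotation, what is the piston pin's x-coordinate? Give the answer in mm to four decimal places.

112.3327

set_geometry: r = 23 mm, L = 131 mm, e = 5 mm; θ ← 0°
rotate_crank_by(-67°): θ ← 0° -67° = -67°
rotate_crank_by(-36°): θ ← -67° -36° = -103°
rotate_crank_by(+30°): θ ← -103° +30° = -73°
rotate_crank_by(-7°): θ ← -73° -7° = -80°
rotate_crank_by(-48°): θ ← -80° -48° = -128°
rotate_crank_by(-89°): θ ← -128° -89° = -217°
crank pin P = (r cos θ, r sin θ) = (-18.368617, 13.841746)
h = r sin θ − e = 13.841746 − 5 = 8.841746
x = r cos θ + √(L² − h²) = -18.368617 + √(17161.0 − 78.1765) = -18.368617 + 130.701276 = 112.332659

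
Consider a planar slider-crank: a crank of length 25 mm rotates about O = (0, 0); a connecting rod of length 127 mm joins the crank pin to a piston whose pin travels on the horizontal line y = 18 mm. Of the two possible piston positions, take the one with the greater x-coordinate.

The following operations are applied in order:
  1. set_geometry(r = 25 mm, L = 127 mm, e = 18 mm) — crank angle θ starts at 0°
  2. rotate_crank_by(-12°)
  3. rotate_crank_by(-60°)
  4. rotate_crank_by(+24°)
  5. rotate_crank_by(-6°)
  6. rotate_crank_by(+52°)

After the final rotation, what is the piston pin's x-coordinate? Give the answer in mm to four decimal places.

set_geometry: r = 25 mm, L = 127 mm, e = 18 mm; θ ← 0°
rotate_crank_by(-12°): θ ← 0° -12° = -12°
rotate_crank_by(-60°): θ ← -12° -60° = -72°
rotate_crank_by(+24°): θ ← -72° +24° = -48°
rotate_crank_by(-6°): θ ← -48° -6° = -54°
rotate_crank_by(+52°): θ ← -54° +52° = -2°
crank pin P = (r cos θ, r sin θ) = (24.984771, -0.872487)
h = r sin θ − e = -0.872487 − 18 = -18.872487
x = r cos θ + √(L² − h²) = 24.984771 + √(16129.0 − 356.1708) = 24.984771 + 125.589925 = 150.574696

150.5747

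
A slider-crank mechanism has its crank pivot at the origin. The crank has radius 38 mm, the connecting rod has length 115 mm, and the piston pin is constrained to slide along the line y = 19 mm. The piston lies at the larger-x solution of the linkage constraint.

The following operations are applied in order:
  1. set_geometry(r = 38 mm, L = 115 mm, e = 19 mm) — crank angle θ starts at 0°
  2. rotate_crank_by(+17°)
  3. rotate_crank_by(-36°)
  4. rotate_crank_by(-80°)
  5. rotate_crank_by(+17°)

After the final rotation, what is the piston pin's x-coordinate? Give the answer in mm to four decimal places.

105.3786

set_geometry: r = 38 mm, L = 115 mm, e = 19 mm; θ ← 0°
rotate_crank_by(+17°): θ ← 0° +17° = 17°
rotate_crank_by(-36°): θ ← 17° -36° = -19°
rotate_crank_by(-80°): θ ← -19° -80° = -99°
rotate_crank_by(+17°): θ ← -99° +17° = -82°
crank pin P = (r cos θ, r sin θ) = (5.288578, -37.630187)
h = r sin θ − e = -37.630187 − 19 = -56.630187
x = r cos θ + √(L² − h²) = 5.288578 + √(13225.0 − 3206.9780) = 5.288578 + 100.090069 = 105.378647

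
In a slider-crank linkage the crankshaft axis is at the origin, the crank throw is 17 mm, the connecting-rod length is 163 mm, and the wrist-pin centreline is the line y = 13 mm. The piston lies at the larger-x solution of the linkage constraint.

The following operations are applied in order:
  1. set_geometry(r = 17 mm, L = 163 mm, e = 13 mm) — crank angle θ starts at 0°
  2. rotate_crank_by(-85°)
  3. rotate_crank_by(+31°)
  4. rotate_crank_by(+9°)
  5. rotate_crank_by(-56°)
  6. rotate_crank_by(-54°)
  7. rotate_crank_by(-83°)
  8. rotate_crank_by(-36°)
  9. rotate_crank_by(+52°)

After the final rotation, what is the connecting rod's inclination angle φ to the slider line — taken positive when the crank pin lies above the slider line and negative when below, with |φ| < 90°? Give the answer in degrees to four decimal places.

set_geometry: r = 17 mm, L = 163 mm, e = 13 mm; θ ← 0°
rotate_crank_by(-85°): θ ← 0° -85° = -85°
rotate_crank_by(+31°): θ ← -85° +31° = -54°
rotate_crank_by(+9°): θ ← -54° +9° = -45°
rotate_crank_by(-56°): θ ← -45° -56° = -101°
rotate_crank_by(-54°): θ ← -101° -54° = -155°
rotate_crank_by(-83°): θ ← -155° -83° = -238°
rotate_crank_by(-36°): θ ← -238° -36° = -274°
rotate_crank_by(+52°): θ ← -274° +52° = -222°
crank pin P = (r cos θ, r sin θ) = (-12.633462, 11.375220)
h = r sin θ − e = 11.375220 − 13 = -1.624780
sin φ = h / L = -1.624780 / 163 = -0.00996797
φ = arcsin(-0.00996797) = -0.571132°

-0.5711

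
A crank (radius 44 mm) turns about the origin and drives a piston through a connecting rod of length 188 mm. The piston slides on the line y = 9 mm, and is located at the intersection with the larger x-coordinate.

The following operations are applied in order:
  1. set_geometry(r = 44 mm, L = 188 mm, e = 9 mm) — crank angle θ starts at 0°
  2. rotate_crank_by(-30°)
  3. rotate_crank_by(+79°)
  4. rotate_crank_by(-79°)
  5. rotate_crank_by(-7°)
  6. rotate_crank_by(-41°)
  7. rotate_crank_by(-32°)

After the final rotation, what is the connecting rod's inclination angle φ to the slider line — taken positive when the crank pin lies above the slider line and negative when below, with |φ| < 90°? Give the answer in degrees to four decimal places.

-15.5334

set_geometry: r = 44 mm, L = 188 mm, e = 9 mm; θ ← 0°
rotate_crank_by(-30°): θ ← 0° -30° = -30°
rotate_crank_by(+79°): θ ← -30° +79° = 49°
rotate_crank_by(-79°): θ ← 49° -79° = -30°
rotate_crank_by(-7°): θ ← -30° -7° = -37°
rotate_crank_by(-41°): θ ← -37° -41° = -78°
rotate_crank_by(-32°): θ ← -78° -32° = -110°
crank pin P = (r cos θ, r sin θ) = (-15.048886, -41.346475)
h = r sin θ − e = -41.346475 − 9 = -50.346475
sin φ = h / L = -50.346475 / 188 = -0.26780040
φ = arcsin(-0.26780040) = -15.533420°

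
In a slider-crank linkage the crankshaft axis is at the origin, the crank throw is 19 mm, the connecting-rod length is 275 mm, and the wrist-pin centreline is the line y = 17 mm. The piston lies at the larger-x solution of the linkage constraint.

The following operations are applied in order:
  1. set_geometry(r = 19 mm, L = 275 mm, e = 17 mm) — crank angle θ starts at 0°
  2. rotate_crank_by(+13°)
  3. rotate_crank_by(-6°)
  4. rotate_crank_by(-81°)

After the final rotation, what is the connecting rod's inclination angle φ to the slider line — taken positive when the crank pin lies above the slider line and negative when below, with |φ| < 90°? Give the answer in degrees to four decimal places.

set_geometry: r = 19 mm, L = 275 mm, e = 17 mm; θ ← 0°
rotate_crank_by(+13°): θ ← 0° +13° = 13°
rotate_crank_by(-6°): θ ← 13° -6° = 7°
rotate_crank_by(-81°): θ ← 7° -81° = -74°
crank pin P = (r cos θ, r sin θ) = (5.237110, -18.263972)
h = r sin θ − e = -18.263972 − 17 = -35.263972
sin φ = h / L = -35.263972 / 275 = -0.12823263
φ = arcsin(-0.12823263) = -7.367474°

-7.3675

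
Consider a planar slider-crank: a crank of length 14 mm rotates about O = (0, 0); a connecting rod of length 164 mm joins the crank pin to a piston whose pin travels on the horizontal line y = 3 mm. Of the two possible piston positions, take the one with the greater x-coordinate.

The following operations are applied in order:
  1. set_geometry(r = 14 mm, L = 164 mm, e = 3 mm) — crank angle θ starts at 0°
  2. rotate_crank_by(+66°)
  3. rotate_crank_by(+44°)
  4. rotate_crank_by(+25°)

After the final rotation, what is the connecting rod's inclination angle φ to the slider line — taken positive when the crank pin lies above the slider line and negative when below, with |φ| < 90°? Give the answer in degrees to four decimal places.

set_geometry: r = 14 mm, L = 164 mm, e = 3 mm; θ ← 0°
rotate_crank_by(+66°): θ ← 0° +66° = 66°
rotate_crank_by(+44°): θ ← 66° +44° = 110°
rotate_crank_by(+25°): θ ← 110° +25° = 135°
crank pin P = (r cos θ, r sin θ) = (-9.899495, 9.899495)
h = r sin θ − e = 9.899495 − 3 = 6.899495
sin φ = h / L = 6.899495 / 164 = 0.04207009
φ = arcsin(0.04207009) = 2.411150°

2.4112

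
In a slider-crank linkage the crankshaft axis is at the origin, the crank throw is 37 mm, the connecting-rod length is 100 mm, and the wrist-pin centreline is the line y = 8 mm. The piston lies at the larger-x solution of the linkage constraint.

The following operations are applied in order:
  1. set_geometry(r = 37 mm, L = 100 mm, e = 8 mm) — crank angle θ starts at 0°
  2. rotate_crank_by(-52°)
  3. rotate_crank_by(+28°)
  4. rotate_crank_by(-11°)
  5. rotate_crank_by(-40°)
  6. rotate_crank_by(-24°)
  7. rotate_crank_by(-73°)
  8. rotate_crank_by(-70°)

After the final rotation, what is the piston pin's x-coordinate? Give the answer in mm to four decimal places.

79.5390

set_geometry: r = 37 mm, L = 100 mm, e = 8 mm; θ ← 0°
rotate_crank_by(-52°): θ ← 0° -52° = -52°
rotate_crank_by(+28°): θ ← -52° +28° = -24°
rotate_crank_by(-11°): θ ← -24° -11° = -35°
rotate_crank_by(-40°): θ ← -35° -40° = -75°
rotate_crank_by(-24°): θ ← -75° -24° = -99°
rotate_crank_by(-73°): θ ← -99° -73° = -172°
rotate_crank_by(-70°): θ ← -172° -70° = -242°
crank pin P = (r cos θ, r sin θ) = (-17.370448, 32.669061)
h = r sin θ − e = 32.669061 − 8 = 24.669061
x = r cos θ + √(L² − h²) = -17.370448 + √(10000.0 − 608.5626) = -17.370448 + 96.909429 = 79.538981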